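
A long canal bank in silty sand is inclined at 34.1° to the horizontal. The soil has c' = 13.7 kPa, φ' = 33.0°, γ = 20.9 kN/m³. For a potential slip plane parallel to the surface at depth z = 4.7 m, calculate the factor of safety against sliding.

FS = 1.26

For an infinite slope with a slip plane parallel to the surface (no pore pressure): FS = [c' + γz cos²β tanφ'] / [γz sinβ cosβ].
γz = 20.9·4.7 = 98.23 kN/m²
Numerator = 13.7 + 98.23·cos²34.1°·tan33.0° = 13.7 + 98.23·0.6857·0.6494 = 57.441 kPa
Denominator = 98.23·sin34.1°·cos34.1° = 98.23·0.5606·0.8281 = 45.603 kPa
FS = 57.441 / 45.603 = 1.260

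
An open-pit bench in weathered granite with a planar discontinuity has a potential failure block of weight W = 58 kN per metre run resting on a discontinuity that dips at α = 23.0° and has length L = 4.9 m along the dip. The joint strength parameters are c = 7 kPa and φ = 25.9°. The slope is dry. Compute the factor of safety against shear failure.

FS = 2.66

Resolving the block weight along and normal to the plane and applying the Mohr–Coulomb strength on the joint:
N' = W cosα = 58·cos23.0° = 53.4 kN/m
Driving force T = W sinα = 58·sin23.0° = 22.7 kN/m
Resisting force R = c·L + N'·tanφ = 7·4.9 + 53.4·tan25.9° = 34.3 + 25.9 = 60.2 kN/m
FS = R / T = 60.2 / 22.7 = 2.657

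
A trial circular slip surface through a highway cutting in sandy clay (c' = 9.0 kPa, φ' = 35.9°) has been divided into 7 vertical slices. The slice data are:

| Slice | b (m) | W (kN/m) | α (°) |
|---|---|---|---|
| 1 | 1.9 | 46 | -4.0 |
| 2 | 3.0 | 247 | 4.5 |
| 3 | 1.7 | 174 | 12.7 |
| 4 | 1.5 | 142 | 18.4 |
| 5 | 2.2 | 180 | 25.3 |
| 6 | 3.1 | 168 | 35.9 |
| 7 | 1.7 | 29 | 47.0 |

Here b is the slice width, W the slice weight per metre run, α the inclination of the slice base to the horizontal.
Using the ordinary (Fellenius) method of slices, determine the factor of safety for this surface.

Ordinary method of slices: FS = Σ[c'·Δl_i + (W_i cosα_i)·tanφ'] / Σ W_i sinα_i, with Δl_i = b_i / cosα_i.
Slice 1: Δl = 1.9/cos(-4.0°) = 1.905 m; N'_1 = 46·cos(-4.0°) = 45.9; c'Δl = 17.14; W sinα = -3.2
Slice 2: Δl = 3.0/cos4.5° = 3.009 m; N'_2 = 247·cos4.5° = 246.2; c'Δl = 27.08; W sinα = 19.4
Slice 3: Δl = 1.7/cos12.7° = 1.743 m; N'_3 = 174·cos12.7° = 169.7; c'Δl = 15.68; W sinα = 38.3
Slice 4: Δl = 1.5/cos18.4° = 1.581 m; N'_4 = 142·cos18.4° = 134.7; c'Δl = 14.23; W sinα = 44.8
Slice 5: Δl = 2.2/cos25.3° = 2.433 m; N'_5 = 180·cos25.3° = 162.7; c'Δl = 21.90; W sinα = 76.9
Slice 6: Δl = 3.1/cos35.9° = 3.827 m; N'_6 = 168·cos35.9° = 136.1; c'Δl = 34.44; W sinα = 98.5
Slice 7: Δl = 1.7/cos47.0° = 2.493 m; N'_7 = 29·cos47.0° = 19.8; c'Δl = 22.43; W sinα = 21.2
Σc'Δl = 152.9 kN/m; ΣN' = 915.2 kN/m; ΣW sinα = 295.9 kN/m
Resisting = 152.9 + 915.2·tan35.9° = 152.9 + 662.5 = 815.4 kN/m
FS = 815.4 / 295.9 = 2.756

FS = 2.76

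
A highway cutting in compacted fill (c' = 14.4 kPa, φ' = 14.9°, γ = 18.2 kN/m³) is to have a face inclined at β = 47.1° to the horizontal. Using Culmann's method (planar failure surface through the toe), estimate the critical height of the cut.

Culmann's analysis gives the critical failure plane at α_cr = (β + φ')/2 = (47.1 + 14.9)/2 = 31.0°, and the critical height
H_c = (4c'/γ) · sinβ cosφ' / [1 − cos(β − φ')]
    = (4·14.4/18.2) · sin47.1°·cos14.9° / [1 − cos(32.2°)]
    = 3.165 · 0.7325·0.9664 / [1 − 0.8462]
    = 3.165 · 0.7079 / 0.1538
    = 14.57 m

H_c = 14.57 m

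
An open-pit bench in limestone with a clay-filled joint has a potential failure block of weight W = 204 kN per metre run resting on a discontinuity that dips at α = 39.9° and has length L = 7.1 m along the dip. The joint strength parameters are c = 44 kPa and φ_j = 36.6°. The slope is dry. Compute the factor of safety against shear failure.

Resolving the block weight along and normal to the plane and applying the Mohr–Coulomb strength on the joint:
N' = W cosα = 204·cos39.9° = 156.5 kN/m
Driving force T = W sinα = 204·sin39.9° = 130.9 kN/m
Resisting force R = c·L + N'·tanφ_j = 44·7.1 + 156.5·tan36.6° = 312.4 + 116.2 = 428.6 kN/m
FS = R / T = 428.6 / 130.9 = 3.276

FS = 3.28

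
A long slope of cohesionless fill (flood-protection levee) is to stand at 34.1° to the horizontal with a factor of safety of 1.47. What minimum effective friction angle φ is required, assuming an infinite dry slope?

φ = 44.9°

FS = tanφ/tanβ ⇒ tanφ = FS · tanβ = 1.47 · tan34.1° = 0.9953
φ = arctan(0.9953) = 44.86°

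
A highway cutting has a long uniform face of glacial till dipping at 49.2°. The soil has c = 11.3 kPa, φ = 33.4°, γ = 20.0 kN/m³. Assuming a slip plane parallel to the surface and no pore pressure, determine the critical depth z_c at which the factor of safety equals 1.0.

Setting FS = 1.00 in FS = [c + γz cos²β tanφ] / [γz sinβ cosβ] and solving for z:
z = c / [γ cosβ (FS·sinβ − cosβ·tanφ)]
  = 11.3 / [20.0·cos49.2°·(1.00·sin49.2° − cos49.2°·tan33.4°)]
  = 11.3 / [20.0·0.6534·(1.00·0.7570 − 0.6534·0.6594)]
  = 11.3 / 4.2622 = 2.651 m

z_c = 2.65 m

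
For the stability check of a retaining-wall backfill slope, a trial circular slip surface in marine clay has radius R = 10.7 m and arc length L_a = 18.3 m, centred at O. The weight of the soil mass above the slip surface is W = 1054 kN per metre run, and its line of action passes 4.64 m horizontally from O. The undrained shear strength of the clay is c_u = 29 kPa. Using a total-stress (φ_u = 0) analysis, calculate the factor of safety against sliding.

FS = 1.16

Taking moments about the centre O, the resisting moment is provided by the undrained shear strength acting along the arc:
M_R = c_u·L_a·R = 29·18.30·10.7 = 5678.5 kN·m/m
M_D = W·d = 1054·4.64 = 4890.6 kN·m/m
FS = M_R / M_D = 5678.5 / 4890.6 = 1.161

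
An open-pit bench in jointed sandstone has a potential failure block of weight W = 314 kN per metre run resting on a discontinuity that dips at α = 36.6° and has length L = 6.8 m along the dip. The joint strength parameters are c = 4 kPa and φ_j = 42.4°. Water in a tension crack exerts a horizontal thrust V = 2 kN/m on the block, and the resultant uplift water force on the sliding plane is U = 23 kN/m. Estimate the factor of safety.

Resolving the block weight along and normal to the plane and applying the Mohr–Coulomb strength on the joint:
N' = W cosα − U − V sinα = 314·cos36.6° − 23 − 2·sin36.6° = 227.9 kN/m
Driving force T = W sinα + V cosα = 314·sin36.6° + 2·cos36.6° = 188.8 kN/m
Resisting force R = c·L + N'·tanφ_j = 4·6.8 + 227.9·tan42.4° = 27.2 + 208.1 = 235.3 kN/m
FS = R / T = 235.3 / 188.8 = 1.246

FS = 1.25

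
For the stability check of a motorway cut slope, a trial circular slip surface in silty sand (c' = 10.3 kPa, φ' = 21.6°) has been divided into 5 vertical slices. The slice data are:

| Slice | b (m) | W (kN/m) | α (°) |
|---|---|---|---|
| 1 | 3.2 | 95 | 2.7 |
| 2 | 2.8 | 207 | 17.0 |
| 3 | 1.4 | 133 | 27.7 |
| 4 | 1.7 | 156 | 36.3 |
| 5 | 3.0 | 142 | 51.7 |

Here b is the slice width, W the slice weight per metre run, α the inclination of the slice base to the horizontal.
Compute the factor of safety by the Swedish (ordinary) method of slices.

Ordinary method of slices: FS = Σ[c'·Δl_i + (W_i cosα_i)·tanφ'] / Σ W_i sinα_i, with Δl_i = b_i / cosα_i.
Slice 1: Δl = 3.2/cos2.7° = 3.204 m; N'_1 = 95·cos2.7° = 94.9; c'Δl = 33.00; W sinα = 4.5
Slice 2: Δl = 2.8/cos17.0° = 2.928 m; N'_2 = 207·cos17.0° = 198.0; c'Δl = 30.16; W sinα = 60.5
Slice 3: Δl = 1.4/cos27.7° = 1.581 m; N'_3 = 133·cos27.7° = 117.8; c'Δl = 16.29; W sinα = 61.8
Slice 4: Δl = 1.7/cos36.3° = 2.109 m; N'_4 = 156·cos36.3° = 125.7; c'Δl = 21.73; W sinα = 92.4
Slice 5: Δl = 3.0/cos51.7° = 4.840 m; N'_5 = 142·cos51.7° = 88.0; c'Δl = 49.86; W sinα = 111.4
Σc'Δl = 151.0 kN/m; ΣN' = 624.3 kN/m; ΣW sinα = 330.6 kN/m
Resisting = 151.0 + 624.3·tan21.6° = 151.0 + 247.2 = 398.2 kN/m
FS = 398.2 / 330.6 = 1.204

FS = 1.20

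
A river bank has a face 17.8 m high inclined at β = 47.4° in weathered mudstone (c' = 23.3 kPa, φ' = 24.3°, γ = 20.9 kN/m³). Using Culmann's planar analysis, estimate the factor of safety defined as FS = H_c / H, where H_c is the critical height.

H_c = (4c'/γ) · sinβ cosφ' / [1 − cos(β − φ')]
    = (4·23.3/20.9) · sin47.4°·cos24.3° / [1 − cos23.1°]
    = 4.459 · 0.6709 / 0.0802 = 37.31 m
FS = H_c / H = 37.31 / 17.8 = 2.096

FS = 2.10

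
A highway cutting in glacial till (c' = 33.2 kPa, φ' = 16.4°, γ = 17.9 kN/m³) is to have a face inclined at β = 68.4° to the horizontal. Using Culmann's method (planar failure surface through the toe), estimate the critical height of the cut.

H_c = 17.22 m

Culmann's analysis gives the critical failure plane at α_cr = (β + φ')/2 = (68.4 + 16.4)/2 = 42.4°, and the critical height
H_c = (4c'/γ) · sinβ cosφ' / [1 − cos(β − φ')]
    = (4·33.2/17.9) · sin68.4°·cos16.4° / [1 − cos(52.0°)]
    = 7.419 · 0.9298·0.9593 / [1 − 0.6157]
    = 7.419 · 0.8919 / 0.3843
    = 17.22 m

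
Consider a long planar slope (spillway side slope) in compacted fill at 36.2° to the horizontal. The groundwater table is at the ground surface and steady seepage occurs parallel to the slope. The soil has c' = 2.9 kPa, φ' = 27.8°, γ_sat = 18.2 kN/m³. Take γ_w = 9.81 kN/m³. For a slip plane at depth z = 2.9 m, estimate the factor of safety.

FS = 0.45

With seepage parallel to the slope and the water table at the surface, the effective normal stress on the slip plane uses the buoyant unit weight γ' = γ_sat − γ_w while the driving shear stress uses γ_sat:
FS = [c' + γ' z cos²β tanφ'] / [γ_sat z sinβ cosβ]
γ' = 18.2 − 9.81 = 8.39 kN/m³
Numerator = 2.9 + 8.39·2.9·cos²36.2°·tan27.8° = 2.9 + 8.39·2.9·0.6512·0.5272 = 11.254 kPa
Denominator = 18.2·2.9·sin36.2°·cos36.2° = 18.2·2.9·0.5906·0.8070 = 25.155 kPa
FS = 11.254 / 25.155 = 0.447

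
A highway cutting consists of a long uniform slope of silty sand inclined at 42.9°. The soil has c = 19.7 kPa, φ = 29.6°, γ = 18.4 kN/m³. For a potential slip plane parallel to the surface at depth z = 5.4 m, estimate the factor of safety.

For an infinite slope with a slip plane parallel to the surface (no pore pressure): FS = [c + γz cos²β tanφ] / [γz sinβ cosβ].
γz = 18.4·5.4 = 99.36 kN/m²
Numerator = 19.7 + 99.36·cos²42.9°·tan29.6° = 19.7 + 99.36·0.5366·0.5681 = 49.989 kPa
Denominator = 99.36·sin42.9°·cos42.9° = 99.36·0.6807·0.7325 = 49.547 kPa
FS = 49.989 / 49.547 = 1.009

FS = 1.01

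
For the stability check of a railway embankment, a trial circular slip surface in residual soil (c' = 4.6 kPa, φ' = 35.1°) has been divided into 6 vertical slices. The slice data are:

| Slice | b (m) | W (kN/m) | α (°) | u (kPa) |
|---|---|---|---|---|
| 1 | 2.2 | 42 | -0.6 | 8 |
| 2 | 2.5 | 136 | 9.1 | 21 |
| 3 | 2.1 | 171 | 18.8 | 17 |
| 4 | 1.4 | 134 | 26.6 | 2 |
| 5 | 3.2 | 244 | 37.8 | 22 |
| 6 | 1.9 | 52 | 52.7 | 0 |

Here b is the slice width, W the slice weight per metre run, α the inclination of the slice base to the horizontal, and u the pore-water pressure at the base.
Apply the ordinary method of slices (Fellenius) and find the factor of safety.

FS = 1.26

Ordinary method of slices: FS = Σ[c'·Δl_i + (W_i cosα_i − u_i·Δl_i)·tanφ'] / Σ W_i sinα_i, with Δl_i = b_i / cosα_i.
Slice 1: Δl = 2.2/cos(-0.6°) = 2.200 m; N'_1 = 42·cos(-0.6°) − 8·2.200 = 24.4; c'Δl = 10.12; W sinα = -0.4
Slice 2: Δl = 2.5/cos9.1° = 2.532 m; N'_2 = 136·cos9.1° − 21·2.532 = 81.1; c'Δl = 11.65; W sinα = 21.5
Slice 3: Δl = 2.1/cos18.8° = 2.218 m; N'_3 = 171·cos18.8° − 17·2.218 = 124.2; c'Δl = 10.20; W sinα = 55.1
Slice 4: Δl = 1.4/cos26.6° = 1.566 m; N'_4 = 134·cos26.6° − 2·1.566 = 116.7; c'Δl = 7.20; W sinα = 60.0
Slice 5: Δl = 3.2/cos37.8° = 4.050 m; N'_5 = 244·cos37.8° − 22·4.050 = 103.7; c'Δl = 18.63; W sinα = 149.5
Slice 6: Δl = 1.9/cos52.7° = 3.135 m; N'_6 = 52·cos52.7° − 0·3.135 = 31.5; c'Δl = 14.42; W sinα = 41.4
Σc'Δl = 72.2 kN/m; ΣN' = 481.6 kN/m; ΣW sinα = 327.1 kN/m
Resisting = 72.2 + 481.6·tan35.1° = 72.2 + 338.5 = 410.7 kN/m
FS = 410.7 / 327.1 = 1.256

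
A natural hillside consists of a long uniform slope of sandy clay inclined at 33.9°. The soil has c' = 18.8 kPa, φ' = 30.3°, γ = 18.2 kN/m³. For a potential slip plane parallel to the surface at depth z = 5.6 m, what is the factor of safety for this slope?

FS = 1.27

For an infinite slope with a slip plane parallel to the surface (no pore pressure): FS = [c' + γz cos²β tanφ'] / [γz sinβ cosβ].
γz = 18.2·5.6 = 101.92 kN/m²
Numerator = 18.8 + 101.92·cos²33.9°·tan30.3° = 18.8 + 101.92·0.6889·0.5844 = 59.830 kPa
Denominator = 101.92·sin33.9°·cos33.9° = 101.92·0.5577·0.8300 = 47.182 kPa
FS = 59.830 / 47.182 = 1.268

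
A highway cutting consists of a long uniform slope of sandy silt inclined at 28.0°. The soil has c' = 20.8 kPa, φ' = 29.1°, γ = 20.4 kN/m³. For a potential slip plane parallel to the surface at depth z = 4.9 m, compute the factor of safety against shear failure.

For an infinite slope with a slip plane parallel to the surface (no pore pressure): FS = [c' + γz cos²β tanφ'] / [γz sinβ cosβ].
γz = 20.4·4.9 = 99.96 kN/m²
Numerator = 20.8 + 99.96·cos²28.0°·tan29.1° = 20.8 + 99.96·0.7796·0.5566 = 64.174 kPa
Denominator = 99.96·sin28.0°·cos28.0° = 99.96·0.4695·0.8829 = 41.435 kPa
FS = 64.174 / 41.435 = 1.549

FS = 1.55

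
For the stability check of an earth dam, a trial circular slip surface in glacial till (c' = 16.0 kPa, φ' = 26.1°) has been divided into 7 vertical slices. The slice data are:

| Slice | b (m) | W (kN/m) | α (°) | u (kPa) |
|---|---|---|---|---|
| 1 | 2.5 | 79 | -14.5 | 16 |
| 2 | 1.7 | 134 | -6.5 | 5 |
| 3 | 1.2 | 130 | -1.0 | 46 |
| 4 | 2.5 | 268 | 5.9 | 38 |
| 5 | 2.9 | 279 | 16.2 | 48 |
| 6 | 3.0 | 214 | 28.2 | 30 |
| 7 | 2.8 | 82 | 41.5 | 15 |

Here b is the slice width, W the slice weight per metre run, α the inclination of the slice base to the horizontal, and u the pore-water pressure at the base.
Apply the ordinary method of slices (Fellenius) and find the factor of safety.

FS = 2.66

Ordinary method of slices: FS = Σ[c'·Δl_i + (W_i cosα_i − u_i·Δl_i)·tanφ'] / Σ W_i sinα_i, with Δl_i = b_i / cosα_i.
Slice 1: Δl = 2.5/cos(-14.5°) = 2.582 m; N'_1 = 79·cos(-14.5°) − 16·2.582 = 35.2; c'Δl = 41.32; W sinα = -19.8
Slice 2: Δl = 1.7/cos(-6.5°) = 1.711 m; N'_2 = 134·cos(-6.5°) − 5·1.711 = 124.6; c'Δl = 27.38; W sinα = -15.2
Slice 3: Δl = 1.2/cos(-1.0°) = 1.200 m; N'_3 = 130·cos(-1.0°) − 46·1.200 = 74.8; c'Δl = 19.20; W sinα = -2.3
Slice 4: Δl = 2.5/cos5.9° = 2.513 m; N'_4 = 268·cos5.9° − 38·2.513 = 171.1; c'Δl = 40.21; W sinα = 27.5
Slice 5: Δl = 2.9/cos16.2° = 3.020 m; N'_5 = 279·cos16.2° − 48·3.020 = 123.0; c'Δl = 48.32; W sinα = 77.8
Slice 6: Δl = 3.0/cos28.2° = 3.404 m; N'_6 = 214·cos28.2° − 30·3.404 = 86.5; c'Δl = 54.46; W sinα = 101.1
Slice 7: Δl = 2.8/cos41.5° = 3.739 m; N'_7 = 82·cos41.5° − 15·3.739 = 5.3; c'Δl = 59.82; W sinα = 54.3
Σc'Δl = 290.7 kN/m; ΣN' = 620.4 kN/m; ΣW sinα = 223.6 kN/m
Resisting = 290.7 + 620.4·tan26.1° = 290.7 + 303.9 = 594.6 kN/m
FS = 594.6 / 223.6 = 2.659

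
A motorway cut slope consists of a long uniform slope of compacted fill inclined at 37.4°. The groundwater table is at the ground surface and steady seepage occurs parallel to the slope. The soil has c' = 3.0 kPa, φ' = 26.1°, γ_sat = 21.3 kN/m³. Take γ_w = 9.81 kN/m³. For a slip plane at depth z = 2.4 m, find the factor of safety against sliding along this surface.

With seepage parallel to the slope and the water table at the surface, the effective normal stress on the slip plane uses the buoyant unit weight γ' = γ_sat − γ_w while the driving shear stress uses γ_sat:
FS = [c' + γ' z cos²β tanφ'] / [γ_sat z sinβ cosβ]
γ' = 21.3 − 9.81 = 11.49 kN/m³
Numerator = 3.0 + 11.49·2.4·cos²37.4°·tan26.1° = 3.0 + 11.49·2.4·0.6311·0.4899 = 11.526 kPa
Denominator = 21.3·2.4·sin37.4°·cos37.4° = 21.3·2.4·0.6074·0.7944 = 24.666 kPa
FS = 11.526 / 24.666 = 0.467

FS = 0.47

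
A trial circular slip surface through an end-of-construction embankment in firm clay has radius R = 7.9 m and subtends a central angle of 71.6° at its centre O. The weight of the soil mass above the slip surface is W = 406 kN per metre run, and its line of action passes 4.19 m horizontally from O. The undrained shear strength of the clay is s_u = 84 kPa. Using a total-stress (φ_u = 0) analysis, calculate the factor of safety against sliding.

FS = 3.85

Taking moments about the centre O, the resisting moment is provided by the undrained shear strength acting along the arc:
Arc length L_a = R·θ = 7.9·(71.6°·π/180) = 7.9·1.2497 = 9.87 m
M_R = s_u·L_a·R = 84·9.87·7.9 = 6551.2 kN·m/m
M_D = W·d = 406·4.19 = 1701.1 kN·m/m
FS = M_R / M_D = 6551.2 / 1701.1 = 3.851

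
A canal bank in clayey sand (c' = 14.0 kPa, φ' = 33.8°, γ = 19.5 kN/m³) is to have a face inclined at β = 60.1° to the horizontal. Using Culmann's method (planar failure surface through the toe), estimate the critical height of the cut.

Culmann's analysis gives the critical failure plane at α_cr = (β + φ')/2 = (60.1 + 33.8)/2 = 47.0°, and the critical height
H_c = (4c'/γ) · sinβ cosφ' / [1 − cos(β − φ')]
    = (4·14.0/19.5) · sin60.1°·cos33.8° / [1 − cos(26.3°)]
    = 2.872 · 0.8669·0.8310 / [1 − 0.8965]
    = 2.872 · 0.7204 / 0.1035
    = 19.99 m

H_c = 19.99 m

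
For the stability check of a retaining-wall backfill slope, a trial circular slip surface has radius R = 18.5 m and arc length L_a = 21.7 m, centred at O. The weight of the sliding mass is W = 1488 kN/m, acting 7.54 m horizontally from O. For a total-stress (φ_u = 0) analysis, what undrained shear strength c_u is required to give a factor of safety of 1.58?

c_u = 44.2 kPa

FS = c_u·L_a·R / (W·d), so c_u = FS·W·d / (L_a·R).
c_u = 1.58·1488·7.54 / (21.70·18.5) = 17726.8 / 401.45 = 44.16 kPa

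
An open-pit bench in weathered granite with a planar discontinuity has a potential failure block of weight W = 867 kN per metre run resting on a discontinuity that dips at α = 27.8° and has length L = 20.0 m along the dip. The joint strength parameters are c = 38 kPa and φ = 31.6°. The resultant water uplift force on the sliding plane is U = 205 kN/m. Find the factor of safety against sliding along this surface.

FS = 2.73

Resolving the block weight along and normal to the plane and applying the Mohr–Coulomb strength on the joint:
N' = W cosα − U = 867·cos27.8° − 205 = 561.9 kN/m
Driving force T = W sinα = 867·sin27.8° = 404.4 kN/m
Resisting force R = c·L + N'·tanφ = 38·20.0 + 561.9·tan31.6° = 760.0 + 345.7 = 1105.7 kN/m
FS = R / T = 1105.7 / 404.4 = 2.734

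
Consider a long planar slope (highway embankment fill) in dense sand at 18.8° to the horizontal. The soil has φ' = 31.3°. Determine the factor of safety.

For a dry cohesionless infinite slope the factor of safety is FS = tanφ' / tanβ.
FS = tan31.3° / tan18.8° = 0.6080 / 0.3404 = 1.786

FS = 1.79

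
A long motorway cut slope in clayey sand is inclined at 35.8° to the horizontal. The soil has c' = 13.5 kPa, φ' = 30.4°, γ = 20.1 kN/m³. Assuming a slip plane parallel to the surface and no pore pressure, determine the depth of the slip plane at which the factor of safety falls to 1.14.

z = 4.34 m

Setting FS = 1.14 in FS = [c' + γz cos²β tanφ'] / [γz sinβ cosβ] and solving for z:
z = c' / [γ cosβ (FS·sinβ − cosβ·tanφ')]
  = 13.5 / [20.1·cos35.8°·(1.14·sin35.8° − cos35.8°·tan30.4°)]
  = 13.5 / [20.1·0.8111·(1.14·0.5850 − 0.8111·0.5867)]
  = 13.5 / 3.1138 = 4.336 m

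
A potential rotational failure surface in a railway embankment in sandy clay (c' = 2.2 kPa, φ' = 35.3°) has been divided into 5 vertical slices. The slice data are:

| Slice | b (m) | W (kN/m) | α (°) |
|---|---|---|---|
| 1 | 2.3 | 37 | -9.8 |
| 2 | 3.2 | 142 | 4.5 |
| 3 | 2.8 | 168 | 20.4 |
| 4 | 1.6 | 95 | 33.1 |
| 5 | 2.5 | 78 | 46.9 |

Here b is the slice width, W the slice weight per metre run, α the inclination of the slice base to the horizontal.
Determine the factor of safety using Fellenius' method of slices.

Ordinary method of slices: FS = Σ[c'·Δl_i + (W_i cosα_i)·tanφ'] / Σ W_i sinα_i, with Δl_i = b_i / cosα_i.
Slice 1: Δl = 2.3/cos(-9.8°) = 2.334 m; N'_1 = 37·cos(-9.8°) = 36.5; c'Δl = 5.13; W sinα = -6.3
Slice 2: Δl = 3.2/cos4.5° = 3.210 m; N'_2 = 142·cos4.5° = 141.6; c'Δl = 7.06; W sinα = 11.1
Slice 3: Δl = 2.8/cos20.4° = 2.987 m; N'_3 = 168·cos20.4° = 157.5; c'Δl = 6.57; W sinα = 58.6
Slice 4: Δl = 1.6/cos33.1° = 1.910 m; N'_4 = 95·cos33.1° = 79.6; c'Δl = 4.20; W sinα = 51.9
Slice 5: Δl = 2.5/cos46.9° = 3.659 m; N'_5 = 78·cos46.9° = 53.3; c'Δl = 8.05; W sinα = 57.0
Σc'Δl = 31.0 kN/m; ΣN' = 468.4 kN/m; ΣW sinα = 172.2 kN/m
Resisting = 31.0 + 468.4·tan35.3° = 31.0 + 331.6 = 362.6 kN/m
FS = 362.6 / 172.2 = 2.105

FS = 2.11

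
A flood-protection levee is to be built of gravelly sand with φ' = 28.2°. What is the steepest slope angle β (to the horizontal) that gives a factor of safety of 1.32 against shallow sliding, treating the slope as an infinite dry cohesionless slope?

β = 22.1°

For an infinite dry cohesionless slope FS = tanφ'/tanβ, so tanβ = tanφ' / FS.
tanβ = tan28.2° / 1.32 = 0.5362 / 1.32 = 0.4062
β = arctan(0.4062) = 22.11°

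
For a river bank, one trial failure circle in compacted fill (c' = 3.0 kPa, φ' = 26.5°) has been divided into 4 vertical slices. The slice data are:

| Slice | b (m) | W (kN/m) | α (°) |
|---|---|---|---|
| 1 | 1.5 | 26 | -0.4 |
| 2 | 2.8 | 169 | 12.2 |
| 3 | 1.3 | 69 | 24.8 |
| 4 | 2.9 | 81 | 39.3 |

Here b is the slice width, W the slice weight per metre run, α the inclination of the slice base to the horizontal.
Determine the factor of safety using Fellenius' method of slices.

Ordinary method of slices: FS = Σ[c'·Δl_i + (W_i cosα_i)·tanφ'] / Σ W_i sinα_i, with Δl_i = b_i / cosα_i.
Slice 1: Δl = 1.5/cos(-0.4°) = 1.500 m; N'_1 = 26·cos(-0.4°) = 26.0; c'Δl = 4.50; W sinα = -0.2
Slice 2: Δl = 2.8/cos12.2° = 2.865 m; N'_2 = 169·cos12.2° = 165.2; c'Δl = 8.59; W sinα = 35.7
Slice 3: Δl = 1.3/cos24.8° = 1.432 m; N'_3 = 69·cos24.8° = 62.6; c'Δl = 4.30; W sinα = 28.9
Slice 4: Δl = 2.9/cos39.3° = 3.748 m; N'_4 = 81·cos39.3° = 62.7; c'Δl = 11.24; W sinα = 51.3
Σc'Δl = 28.6 kN/m; ΣN' = 316.5 kN/m; ΣW sinα = 115.8 kN/m
Resisting = 28.6 + 316.5·tan26.5° = 28.6 + 157.8 = 186.4 kN/m
FS = 186.4 / 115.8 = 1.610

FS = 1.61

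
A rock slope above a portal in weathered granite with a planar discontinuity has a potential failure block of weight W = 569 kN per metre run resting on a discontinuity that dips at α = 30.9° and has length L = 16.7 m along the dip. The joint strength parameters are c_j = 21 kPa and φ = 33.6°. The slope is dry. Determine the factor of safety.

Resolving the block weight along and normal to the plane and applying the Mohr–Coulomb strength on the joint:
N' = W cosα = 569·cos30.9° = 488.2 kN/m
Driving force T = W sinα = 569·sin30.9° = 292.2 kN/m
Resisting force R = c_j·L + N'·tanφ = 21·16.7 + 488.2·tan33.6° = 350.7 + 324.4 = 675.1 kN/m
FS = R / T = 675.1 / 292.2 = 2.310

FS = 2.31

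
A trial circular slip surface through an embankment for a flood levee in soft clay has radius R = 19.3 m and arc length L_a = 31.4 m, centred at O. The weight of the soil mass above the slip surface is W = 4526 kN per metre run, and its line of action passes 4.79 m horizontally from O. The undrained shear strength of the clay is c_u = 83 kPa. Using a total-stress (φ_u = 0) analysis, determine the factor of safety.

Taking moments about the centre O, the resisting moment is provided by the undrained shear strength acting along the arc:
M_R = c_u·L_a·R = 83·31.40·19.3 = 50299.7 kN·m/m
M_D = W·d = 4526·4.79 = 21679.5 kN·m/m
FS = M_R / M_D = 50299.7 / 21679.5 = 2.320

FS = 2.32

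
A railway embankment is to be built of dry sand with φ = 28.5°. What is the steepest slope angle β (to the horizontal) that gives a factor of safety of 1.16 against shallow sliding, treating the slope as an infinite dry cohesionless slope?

β = 25.1°

For an infinite dry cohesionless slope FS = tanφ/tanβ, so tanβ = tanφ / FS.
tanβ = tan28.5° / 1.16 = 0.5430 / 1.16 = 0.4681
β = arctan(0.4681) = 25.08°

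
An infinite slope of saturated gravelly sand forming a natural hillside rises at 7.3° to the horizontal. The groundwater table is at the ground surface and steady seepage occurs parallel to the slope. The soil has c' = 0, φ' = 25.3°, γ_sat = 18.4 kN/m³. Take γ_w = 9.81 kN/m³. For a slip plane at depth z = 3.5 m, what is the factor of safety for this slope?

FS = 1.72

With seepage parallel to the slope and the water table at the surface, the effective normal stress on the slip plane uses the buoyant unit weight γ' = γ_sat − γ_w while the driving shear stress uses γ_sat:
FS = [c' + γ' z cos²β tanφ'] / [γ_sat z sinβ cosβ]
(For c' = 0 this reduces to FS = (γ'/γ_sat)·tanφ'/tanβ.)
γ' = 18.4 − 9.81 = 8.59 kN/m³
Numerator = 0.0 + 8.59·3.5·cos²7.3°·tan25.3° = 0.0 + 8.59·3.5·0.9839·0.4727 = 13.982 kPa
Denominator = 18.4·3.5·sin7.3°·cos7.3° = 18.4·3.5·0.1271·0.9919 = 8.117 kPa
FS = 13.982 / 8.117 = 1.723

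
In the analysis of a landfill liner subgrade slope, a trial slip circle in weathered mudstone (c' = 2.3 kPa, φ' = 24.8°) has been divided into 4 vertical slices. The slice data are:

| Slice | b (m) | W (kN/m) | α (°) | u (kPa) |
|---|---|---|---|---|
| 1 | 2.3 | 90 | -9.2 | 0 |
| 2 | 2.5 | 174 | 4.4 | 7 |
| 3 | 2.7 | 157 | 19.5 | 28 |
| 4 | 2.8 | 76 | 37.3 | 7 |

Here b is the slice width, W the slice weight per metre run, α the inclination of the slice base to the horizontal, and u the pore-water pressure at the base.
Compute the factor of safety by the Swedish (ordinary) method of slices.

Ordinary method of slices: FS = Σ[c'·Δl_i + (W_i cosα_i − u_i·Δl_i)·tanφ'] / Σ W_i sinα_i, with Δl_i = b_i / cosα_i.
Slice 1: Δl = 2.3/cos(-9.2°) = 2.330 m; N'_1 = 90·cos(-9.2°) − 0·2.330 = 88.8; c'Δl = 5.36; W sinα = -14.4
Slice 2: Δl = 2.5/cos4.4° = 2.507 m; N'_2 = 174·cos4.4° − 7·2.507 = 155.9; c'Δl = 5.77; W sinα = 13.3
Slice 3: Δl = 2.7/cos19.5° = 2.864 m; N'_3 = 157·cos19.5° − 28·2.864 = 67.8; c'Δl = 6.59; W sinα = 52.4
Slice 4: Δl = 2.8/cos37.3° = 3.520 m; N'_4 = 76·cos37.3° − 7·3.520 = 35.8; c'Δl = 8.10; W sinα = 46.1
Σc'Δl = 25.8 kN/m; ΣN' = 348.4 kN/m; ΣW sinα = 97.4 kN/m
Resisting = 25.8 + 348.4·tan24.8° = 25.8 + 161.0 = 186.8 kN/m
FS = 186.8 / 97.4 = 1.917

FS = 1.92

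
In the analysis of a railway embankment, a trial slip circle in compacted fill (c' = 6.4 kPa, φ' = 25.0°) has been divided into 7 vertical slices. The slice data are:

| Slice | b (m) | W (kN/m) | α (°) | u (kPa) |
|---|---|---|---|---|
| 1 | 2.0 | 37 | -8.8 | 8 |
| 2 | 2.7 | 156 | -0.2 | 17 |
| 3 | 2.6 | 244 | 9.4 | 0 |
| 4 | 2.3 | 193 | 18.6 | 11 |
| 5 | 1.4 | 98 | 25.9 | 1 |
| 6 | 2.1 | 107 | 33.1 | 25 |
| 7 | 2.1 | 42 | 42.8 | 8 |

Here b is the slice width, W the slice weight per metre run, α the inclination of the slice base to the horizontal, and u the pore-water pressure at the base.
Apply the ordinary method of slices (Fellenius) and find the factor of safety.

Ordinary method of slices: FS = Σ[c'·Δl_i + (W_i cosα_i − u_i·Δl_i)·tanφ'] / Σ W_i sinα_i, with Δl_i = b_i / cosα_i.
Slice 1: Δl = 2.0/cos(-8.8°) = 2.024 m; N'_1 = 37·cos(-8.8°) − 8·2.024 = 20.4; c'Δl = 12.95; W sinα = -5.7
Slice 2: Δl = 2.7/cos(-0.2°) = 2.700 m; N'_2 = 156·cos(-0.2°) − 17·2.700 = 110.1; c'Δl = 17.28; W sinα = -0.5
Slice 3: Δl = 2.6/cos9.4° = 2.635 m; N'_3 = 244·cos9.4° − 0·2.635 = 240.7; c'Δl = 16.87; W sinα = 39.9
Slice 4: Δl = 2.3/cos18.6° = 2.427 m; N'_4 = 193·cos18.6° − 11·2.427 = 156.2; c'Δl = 15.53; W sinα = 61.6
Slice 5: Δl = 1.4/cos25.9° = 1.556 m; N'_5 = 98·cos25.9° − 1·1.556 = 86.6; c'Δl = 9.96; W sinα = 42.8
Slice 6: Δl = 2.1/cos33.1° = 2.507 m; N'_6 = 107·cos33.1° − 25·2.507 = 27.0; c'Δl = 16.04; W sinα = 58.4
Slice 7: Δl = 2.1/cos42.8° = 2.862 m; N'_7 = 42·cos42.8° − 8·2.862 = 7.9; c'Δl = 18.32; W sinα = 28.5
Σc'Δl = 107.0 kN/m; ΣN' = 648.9 kN/m; ΣW sinα = 225.0 kN/m
Resisting = 107.0 + 648.9·tan25.0° = 107.0 + 302.6 = 409.5 kN/m
FS = 409.5 / 225.0 = 1.820

FS = 1.82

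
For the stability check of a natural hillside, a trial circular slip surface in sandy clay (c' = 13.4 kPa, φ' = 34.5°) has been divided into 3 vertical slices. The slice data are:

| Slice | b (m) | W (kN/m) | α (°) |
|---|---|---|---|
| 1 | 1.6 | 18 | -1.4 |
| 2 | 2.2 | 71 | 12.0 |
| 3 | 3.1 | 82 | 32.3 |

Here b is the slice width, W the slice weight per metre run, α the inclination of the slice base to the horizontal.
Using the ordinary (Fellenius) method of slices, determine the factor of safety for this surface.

FS = 3.59

Ordinary method of slices: FS = Σ[c'·Δl_i + (W_i cosα_i)·tanφ'] / Σ W_i sinα_i, with Δl_i = b_i / cosα_i.
Slice 1: Δl = 1.6/cos(-1.4°) = 1.600 m; N'_1 = 18·cos(-1.4°) = 18.0; c'Δl = 21.45; W sinα = -0.4
Slice 2: Δl = 2.2/cos12.0° = 2.249 m; N'_2 = 71·cos12.0° = 69.4; c'Δl = 30.14; W sinα = 14.8
Slice 3: Δl = 3.1/cos32.3° = 3.668 m; N'_3 = 82·cos32.3° = 69.3; c'Δl = 49.14; W sinα = 43.8
Σc'Δl = 100.7 kN/m; ΣN' = 156.8 kN/m; ΣW sinα = 58.1 kN/m
Resisting = 100.7 + 156.8·tan34.5° = 100.7 + 107.7 = 208.5 kN/m
FS = 208.5 / 58.1 = 3.586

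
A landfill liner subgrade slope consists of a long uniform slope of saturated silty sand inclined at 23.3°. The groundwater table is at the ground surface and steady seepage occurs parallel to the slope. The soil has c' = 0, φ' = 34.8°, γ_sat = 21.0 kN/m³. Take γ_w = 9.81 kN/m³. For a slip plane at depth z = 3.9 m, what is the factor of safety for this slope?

With seepage parallel to the slope and the water table at the surface, the effective normal stress on the slip plane uses the buoyant unit weight γ' = γ_sat − γ_w while the driving shear stress uses γ_sat:
FS = [c' + γ' z cos²β tanφ'] / [γ_sat z sinβ cosβ]
(For c' = 0 this reduces to FS = (γ'/γ_sat)·tanφ'/tanβ.)
γ' = 21.0 − 9.81 = 11.19 kN/m³
Numerator = 0.0 + 11.19·3.9·cos²23.3°·tan34.8° = 0.0 + 11.19·3.9·0.8435·0.6950 = 25.586 kPa
Denominator = 21.0·3.9·sin23.3°·cos23.3° = 21.0·3.9·0.3955·0.9184 = 29.753 kPa
FS = 25.586 / 29.753 = 0.860

FS = 0.86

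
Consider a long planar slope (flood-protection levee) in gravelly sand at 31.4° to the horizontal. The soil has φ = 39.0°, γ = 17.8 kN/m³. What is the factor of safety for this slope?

FS = 1.33

For a dry cohesionless infinite slope the factor of safety is FS = tanφ / tanβ.
FS = tan39.0° / tan31.4° = 0.8098 / 0.6104 = 1.327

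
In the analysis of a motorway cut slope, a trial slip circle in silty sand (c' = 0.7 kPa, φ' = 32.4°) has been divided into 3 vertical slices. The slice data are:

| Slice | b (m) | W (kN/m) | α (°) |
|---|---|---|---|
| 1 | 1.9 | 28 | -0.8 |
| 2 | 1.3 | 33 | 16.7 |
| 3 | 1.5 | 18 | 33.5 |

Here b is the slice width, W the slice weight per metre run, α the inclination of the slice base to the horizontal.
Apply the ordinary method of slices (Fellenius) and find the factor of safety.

FS = 2.67

Ordinary method of slices: FS = Σ[c'·Δl_i + (W_i cosα_i)·tanφ'] / Σ W_i sinα_i, with Δl_i = b_i / cosα_i.
Slice 1: Δl = 1.9/cos(-0.8°) = 1.900 m; N'_1 = 28·cos(-0.8°) = 28.0; c'Δl = 1.33; W sinα = -0.4
Slice 2: Δl = 1.3/cos16.7° = 1.357 m; N'_2 = 33·cos16.7° = 31.6; c'Δl = 0.95; W sinα = 9.5
Slice 3: Δl = 1.5/cos33.5° = 1.799 m; N'_3 = 18·cos33.5° = 15.0; c'Δl = 1.26; W sinα = 9.9
Σc'Δl = 3.5 kN/m; ΣN' = 74.6 kN/m; ΣW sinα = 19.0 kN/m
Resisting = 3.5 + 74.6·tan32.4° = 3.5 + 47.4 = 50.9 kN/m
FS = 50.9 / 19.0 = 2.675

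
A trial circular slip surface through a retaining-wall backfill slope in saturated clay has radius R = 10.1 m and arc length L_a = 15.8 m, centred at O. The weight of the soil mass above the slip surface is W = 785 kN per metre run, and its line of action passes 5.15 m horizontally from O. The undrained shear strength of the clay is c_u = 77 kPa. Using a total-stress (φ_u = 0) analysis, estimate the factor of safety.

Taking moments about the centre O, the resisting moment is provided by the undrained shear strength acting along the arc:
M_R = c_u·L_a·R = 77·15.80·10.1 = 12287.7 kN·m/m
M_D = W·d = 785·5.15 = 4042.8 kN·m/m
FS = M_R / M_D = 12287.7 / 4042.8 = 3.039

FS = 3.04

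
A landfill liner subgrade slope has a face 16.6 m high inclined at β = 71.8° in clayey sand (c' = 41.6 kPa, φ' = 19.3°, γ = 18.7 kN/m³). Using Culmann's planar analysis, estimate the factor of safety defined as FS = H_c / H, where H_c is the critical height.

H_c = (4c'/γ) · sinβ cosφ' / [1 − cos(β − φ')]
    = (4·41.6/18.7) · sin71.8°·cos19.3° / [1 − cos52.5°]
    = 8.898 · 0.8966 / 0.3912 = 20.39 m
FS = H_c / H = 20.39 / 16.6 = 1.228

FS = 1.23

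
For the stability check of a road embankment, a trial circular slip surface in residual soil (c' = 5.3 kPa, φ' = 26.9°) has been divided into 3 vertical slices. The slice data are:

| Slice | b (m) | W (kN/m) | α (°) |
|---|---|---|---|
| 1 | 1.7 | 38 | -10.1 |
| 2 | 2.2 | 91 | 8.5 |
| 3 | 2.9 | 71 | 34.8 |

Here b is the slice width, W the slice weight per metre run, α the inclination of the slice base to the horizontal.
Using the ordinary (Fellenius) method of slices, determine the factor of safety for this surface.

FS = 2.83

Ordinary method of slices: FS = Σ[c'·Δl_i + (W_i cosα_i)·tanφ'] / Σ W_i sinα_i, with Δl_i = b_i / cosα_i.
Slice 1: Δl = 1.7/cos(-10.1°) = 1.727 m; N'_1 = 38·cos(-10.1°) = 37.4; c'Δl = 9.15; W sinα = -6.7
Slice 2: Δl = 2.2/cos8.5° = 2.224 m; N'_2 = 91·cos8.5° = 90.0; c'Δl = 11.79; W sinα = 13.5
Slice 3: Δl = 2.9/cos34.8° = 3.532 m; N'_3 = 71·cos34.8° = 58.3; c'Δl = 18.72; W sinα = 40.5
Σc'Δl = 39.7 kN/m; ΣN' = 185.7 kN/m; ΣW sinα = 47.3 kN/m
Resisting = 39.7 + 185.7·tan26.9° = 39.7 + 94.2 = 133.9 kN/m
FS = 133.9 / 47.3 = 2.830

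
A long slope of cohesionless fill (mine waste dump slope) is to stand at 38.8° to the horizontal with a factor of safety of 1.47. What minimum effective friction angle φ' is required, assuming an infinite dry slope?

FS = tanφ'/tanβ ⇒ tanφ' = FS · tanβ = 1.47 · tan38.8° = 1.1819
φ' = arctan(1.1819) = 49.77°

φ' = 49.8°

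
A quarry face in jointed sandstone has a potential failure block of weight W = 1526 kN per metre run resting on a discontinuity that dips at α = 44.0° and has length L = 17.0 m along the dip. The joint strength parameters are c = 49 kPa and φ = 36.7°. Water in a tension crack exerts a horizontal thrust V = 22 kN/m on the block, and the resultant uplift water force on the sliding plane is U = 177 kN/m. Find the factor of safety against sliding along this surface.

FS = 1.40

Resolving the block weight along and normal to the plane and applying the Mohr–Coulomb strength on the joint:
N' = W cosα − U − V sinα = 1526·cos44.0° − 177 − 22·sin44.0° = 905.4 kN/m
Driving force T = W sinα + V cosα = 1526·sin44.0° + 22·cos44.0° = 1075.9 kN/m
Resisting force R = c·L + N'·tanφ = 49·17.0 + 905.4·tan36.7° = 833.0 + 674.9 = 1507.9 kN/m
FS = R / T = 1507.9 / 1075.9 = 1.402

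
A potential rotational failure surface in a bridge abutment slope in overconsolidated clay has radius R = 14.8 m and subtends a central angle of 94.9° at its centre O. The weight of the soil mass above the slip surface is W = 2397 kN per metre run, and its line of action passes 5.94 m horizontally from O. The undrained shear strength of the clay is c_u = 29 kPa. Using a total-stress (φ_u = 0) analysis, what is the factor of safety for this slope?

FS = 0.74

Taking moments about the centre O, the resisting moment is provided by the undrained shear strength acting along the arc:
Arc length L_a = R·θ = 14.8·(94.9°·π/180) = 14.8·1.6563 = 24.51 m
M_R = c_u·L_a·R = 29·24.51·14.8 = 10521.2 kN·m/m
M_D = W·d = 2397·5.94 = 14238.2 kN·m/m
FS = M_R / M_D = 10521.2 / 14238.2 = 0.739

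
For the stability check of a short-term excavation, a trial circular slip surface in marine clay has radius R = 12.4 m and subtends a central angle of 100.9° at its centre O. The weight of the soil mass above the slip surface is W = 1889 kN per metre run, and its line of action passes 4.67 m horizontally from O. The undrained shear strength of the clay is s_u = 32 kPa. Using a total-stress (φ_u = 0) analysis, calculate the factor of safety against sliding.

Taking moments about the centre O, the resisting moment is provided by the undrained shear strength acting along the arc:
Arc length L_a = R·θ = 12.4·(100.9°·π/180) = 12.4·1.7610 = 21.84 m
M_R = s_u·L_a·R = 32·21.84·12.4 = 8664.9 kN·m/m
M_D = W·d = 1889·4.67 = 8821.6 kN·m/m
FS = M_R / M_D = 8664.9 / 8821.6 = 0.982

FS = 0.98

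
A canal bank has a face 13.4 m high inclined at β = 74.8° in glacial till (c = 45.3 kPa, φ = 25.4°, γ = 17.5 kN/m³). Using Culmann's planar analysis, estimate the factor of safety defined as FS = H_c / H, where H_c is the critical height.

H_c = (4c/γ) · sinβ cosφ / [1 − cos(β − φ)]
    = (4·45.3/17.5) · sin74.8°·cos25.4° / [1 − cos49.4°]
    = 10.354 · 0.8717 / 0.3492 = 25.85 m
FS = H_c / H = 25.85 / 13.4 = 1.929

FS = 1.93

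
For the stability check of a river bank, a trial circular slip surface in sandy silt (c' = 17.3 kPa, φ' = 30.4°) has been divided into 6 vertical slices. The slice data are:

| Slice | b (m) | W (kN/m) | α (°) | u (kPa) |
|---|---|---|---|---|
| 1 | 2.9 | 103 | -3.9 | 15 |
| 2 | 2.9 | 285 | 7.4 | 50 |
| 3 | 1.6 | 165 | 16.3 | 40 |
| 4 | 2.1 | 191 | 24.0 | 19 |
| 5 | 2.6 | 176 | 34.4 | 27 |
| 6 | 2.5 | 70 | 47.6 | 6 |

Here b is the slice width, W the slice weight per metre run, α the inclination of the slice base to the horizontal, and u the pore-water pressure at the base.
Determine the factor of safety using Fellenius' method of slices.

FS = 1.91

Ordinary method of slices: FS = Σ[c'·Δl_i + (W_i cosα_i − u_i·Δl_i)·tanφ'] / Σ W_i sinα_i, with Δl_i = b_i / cosα_i.
Slice 1: Δl = 2.9/cos(-3.9°) = 2.907 m; N'_1 = 103·cos(-3.9°) − 15·2.907 = 59.2; c'Δl = 50.29; W sinα = -7.0
Slice 2: Δl = 2.9/cos7.4° = 2.924 m; N'_2 = 285·cos7.4° − 50·2.924 = 136.4; c'Δl = 50.59; W sinα = 36.7
Slice 3: Δl = 1.6/cos16.3° = 1.667 m; N'_3 = 165·cos16.3° − 40·1.667 = 91.7; c'Δl = 28.84; W sinα = 46.3
Slice 4: Δl = 2.1/cos24.0° = 2.299 m; N'_4 = 191·cos24.0° − 19·2.299 = 130.8; c'Δl = 39.77; W sinα = 77.7
Slice 5: Δl = 2.6/cos34.4° = 3.151 m; N'_5 = 176·cos34.4° − 27·3.151 = 60.1; c'Δl = 54.51; W sinα = 99.4
Slice 6: Δl = 2.5/cos47.6° = 3.708 m; N'_6 = 70·cos47.6° − 6·3.708 = 25.0; c'Δl = 64.14; W sinα = 51.7
Σc'Δl = 288.1 kN/m; ΣN' = 503.2 kN/m; ΣW sinα = 304.8 kN/m
Resisting = 288.1 + 503.2·tan30.4° = 288.1 + 295.2 = 583.3 kN/m
FS = 583.3 / 304.8 = 1.914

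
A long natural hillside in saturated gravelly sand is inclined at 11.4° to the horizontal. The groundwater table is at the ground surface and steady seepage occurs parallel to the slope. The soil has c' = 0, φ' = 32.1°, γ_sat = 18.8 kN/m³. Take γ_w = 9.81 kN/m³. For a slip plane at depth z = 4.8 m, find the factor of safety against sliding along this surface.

FS = 1.49

With seepage parallel to the slope and the water table at the surface, the effective normal stress on the slip plane uses the buoyant unit weight γ' = γ_sat − γ_w while the driving shear stress uses γ_sat:
FS = [c' + γ' z cos²β tanφ'] / [γ_sat z sinβ cosβ]
(For c' = 0 this reduces to FS = (γ'/γ_sat)·tanφ'/tanβ.)
γ' = 18.8 − 9.81 = 8.99 kN/m³
Numerator = 0.0 + 8.99·4.8·cos²11.4°·tan32.1° = 0.0 + 8.99·4.8·0.9609·0.6273 = 26.012 kPa
Denominator = 18.8·4.8·sin11.4°·cos11.4° = 18.8·4.8·0.1977·0.9803 = 17.485 kPa
FS = 26.012 / 17.485 = 1.488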